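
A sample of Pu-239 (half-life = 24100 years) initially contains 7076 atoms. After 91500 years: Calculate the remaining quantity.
N = N₀(1/2)^(t/t½) = 509.2 atoms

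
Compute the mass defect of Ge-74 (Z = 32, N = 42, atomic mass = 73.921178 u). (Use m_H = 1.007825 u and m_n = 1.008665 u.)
Δm = Z·m_H + N·m_n − M = 0.6932 u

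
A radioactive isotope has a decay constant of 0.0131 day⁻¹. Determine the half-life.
t½ = ln(2)/λ = 52.91 days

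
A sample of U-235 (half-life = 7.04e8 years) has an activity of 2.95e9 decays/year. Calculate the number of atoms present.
N = A/λ = 2.996e18 atoms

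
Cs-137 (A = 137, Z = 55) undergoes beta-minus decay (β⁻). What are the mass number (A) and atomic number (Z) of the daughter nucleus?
Daughter: A = 137, Z = 56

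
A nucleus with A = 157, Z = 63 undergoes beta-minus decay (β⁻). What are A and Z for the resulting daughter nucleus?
Daughter: A = 157, Z = 64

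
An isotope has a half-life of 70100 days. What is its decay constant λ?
λ = ln(2)/t½ = 9.888e-6 day⁻¹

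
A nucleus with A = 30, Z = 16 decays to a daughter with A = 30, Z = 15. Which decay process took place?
ΔA = 0, ΔZ = -1 ⇒ beta-plus decay (β⁺) or electron capture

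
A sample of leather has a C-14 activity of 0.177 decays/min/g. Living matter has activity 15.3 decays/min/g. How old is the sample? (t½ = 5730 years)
Age = t½ × log₂(A₀/A) = 36860 years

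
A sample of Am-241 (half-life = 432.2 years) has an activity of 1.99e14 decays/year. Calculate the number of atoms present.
N = A/λ = 1.241e17 atoms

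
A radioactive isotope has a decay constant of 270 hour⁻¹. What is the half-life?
t½ = ln(2)/λ = 0.002567 hours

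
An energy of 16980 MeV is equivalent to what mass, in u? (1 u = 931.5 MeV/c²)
m = E/c² = 18.23 u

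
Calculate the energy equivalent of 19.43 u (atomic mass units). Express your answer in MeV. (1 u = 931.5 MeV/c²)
E = mc² = 18100 MeV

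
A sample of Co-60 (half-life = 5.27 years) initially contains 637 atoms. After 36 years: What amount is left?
N = N₀(1/2)^(t/t½) = 5.595 atoms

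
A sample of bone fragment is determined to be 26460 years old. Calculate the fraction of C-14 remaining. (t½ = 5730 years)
N/N₀ = (1/2)^(t/t½) = 0.04073 = 4.07%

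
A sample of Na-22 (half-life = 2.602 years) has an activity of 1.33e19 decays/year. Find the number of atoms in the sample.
N = A/λ = 4.993e19 atoms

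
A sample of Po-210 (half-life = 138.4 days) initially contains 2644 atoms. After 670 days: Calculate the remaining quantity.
N = N₀(1/2)^(t/t½) = 92.25 atoms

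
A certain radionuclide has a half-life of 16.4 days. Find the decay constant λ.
λ = ln(2)/t½ = 0.04227 day⁻¹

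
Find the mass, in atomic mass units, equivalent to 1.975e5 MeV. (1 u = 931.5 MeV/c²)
m = E/c² = 212 u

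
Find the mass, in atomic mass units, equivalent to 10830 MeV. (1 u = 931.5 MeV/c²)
m = E/c² = 11.63 u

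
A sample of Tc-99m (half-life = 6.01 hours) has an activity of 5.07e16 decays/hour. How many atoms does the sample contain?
N = A/λ = 4.396e17 atoms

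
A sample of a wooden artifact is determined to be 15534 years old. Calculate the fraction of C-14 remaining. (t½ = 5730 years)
N/N₀ = (1/2)^(t/t½) = 0.1527 = 15.3%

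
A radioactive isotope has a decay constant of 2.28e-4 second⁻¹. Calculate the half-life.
t½ = ln(2)/λ = 3040 seconds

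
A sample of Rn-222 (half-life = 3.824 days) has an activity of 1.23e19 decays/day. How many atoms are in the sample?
N = A/λ = 6.786e19 atoms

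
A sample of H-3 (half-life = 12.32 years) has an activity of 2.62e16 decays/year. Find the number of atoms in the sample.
N = A/λ = 4.657e17 atoms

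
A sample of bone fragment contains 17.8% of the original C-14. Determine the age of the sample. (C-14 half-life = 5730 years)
Age = t½ × log₂(1/ratio) = 14270 years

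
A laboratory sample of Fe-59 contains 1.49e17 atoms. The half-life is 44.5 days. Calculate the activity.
A = λN = 2.321e15 decays/day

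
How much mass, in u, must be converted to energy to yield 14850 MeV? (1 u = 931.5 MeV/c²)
m = E/c² = 15.94 u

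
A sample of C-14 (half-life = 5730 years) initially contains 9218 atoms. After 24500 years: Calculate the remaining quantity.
N = N₀(1/2)^(t/t½) = 475.9 atoms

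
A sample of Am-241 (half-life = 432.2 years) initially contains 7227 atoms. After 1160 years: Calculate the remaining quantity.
N = N₀(1/2)^(t/t½) = 1125 atoms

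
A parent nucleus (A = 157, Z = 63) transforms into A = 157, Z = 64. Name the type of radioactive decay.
ΔA = 0, ΔZ = +1 ⇒ beta-minus decay (β⁻)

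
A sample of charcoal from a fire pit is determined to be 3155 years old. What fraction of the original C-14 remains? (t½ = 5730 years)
N/N₀ = (1/2)^(t/t½) = 0.6827 = 68.3%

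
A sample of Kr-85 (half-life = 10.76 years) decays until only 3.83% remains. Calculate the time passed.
t = t½ × log₂(N₀/N) = 50.64 years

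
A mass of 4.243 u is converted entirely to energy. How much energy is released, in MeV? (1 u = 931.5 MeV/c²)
E = mc² = 3952 MeV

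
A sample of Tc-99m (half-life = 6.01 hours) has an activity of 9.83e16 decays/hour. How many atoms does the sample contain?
N = A/λ = 8.523e17 atoms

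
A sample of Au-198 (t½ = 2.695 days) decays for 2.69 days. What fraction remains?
N/N₀ = (1/2)^(t/t½) = 0.5006 = 50.1%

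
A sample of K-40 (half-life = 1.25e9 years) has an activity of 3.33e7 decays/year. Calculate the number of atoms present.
N = A/λ = 6.005e16 atoms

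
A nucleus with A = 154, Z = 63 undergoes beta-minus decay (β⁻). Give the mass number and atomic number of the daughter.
Daughter: A = 154, Z = 64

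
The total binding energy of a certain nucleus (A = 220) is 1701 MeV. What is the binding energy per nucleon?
B.E./A = 1701/220 = 7.732 MeV/nucleon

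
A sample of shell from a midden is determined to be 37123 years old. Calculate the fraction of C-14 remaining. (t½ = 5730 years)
N/N₀ = (1/2)^(t/t½) = 0.01121 = 1.12%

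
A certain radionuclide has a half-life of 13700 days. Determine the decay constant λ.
λ = ln(2)/t½ = 5.059e-5 day⁻¹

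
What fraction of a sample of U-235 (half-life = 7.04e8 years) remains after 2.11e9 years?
N/N₀ = (1/2)^(t/t½) = 0.1252 = 12.5%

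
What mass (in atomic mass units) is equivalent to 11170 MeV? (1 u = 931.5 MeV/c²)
m = E/c² = 11.99 u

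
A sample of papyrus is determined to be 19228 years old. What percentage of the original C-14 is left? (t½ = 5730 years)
N/N₀ = (1/2)^(t/t½) = 0.09769 = 9.77%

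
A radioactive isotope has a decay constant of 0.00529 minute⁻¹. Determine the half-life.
t½ = ln(2)/λ = 131 minutes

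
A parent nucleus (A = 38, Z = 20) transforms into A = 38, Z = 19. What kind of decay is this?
ΔA = 0, ΔZ = -1 ⇒ beta-plus decay (β⁺) or electron capture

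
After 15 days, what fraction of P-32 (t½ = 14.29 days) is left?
N/N₀ = (1/2)^(t/t½) = 0.4831 = 48.3%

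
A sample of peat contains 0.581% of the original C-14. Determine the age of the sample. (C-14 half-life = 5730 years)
Age = t½ × log₂(1/ratio) = 42560 years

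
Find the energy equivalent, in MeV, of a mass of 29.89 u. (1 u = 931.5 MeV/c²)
E = mc² = 27840 MeV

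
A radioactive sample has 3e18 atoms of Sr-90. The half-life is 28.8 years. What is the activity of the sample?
A = λN = 7.22e16 decays/year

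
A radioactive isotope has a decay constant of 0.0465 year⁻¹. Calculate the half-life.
t½ = ln(2)/λ = 14.91 years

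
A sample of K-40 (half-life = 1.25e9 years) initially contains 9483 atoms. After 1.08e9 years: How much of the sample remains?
N = N₀(1/2)^(t/t½) = 5210 atoms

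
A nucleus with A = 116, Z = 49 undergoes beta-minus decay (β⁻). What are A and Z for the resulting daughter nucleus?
Daughter: A = 116, Z = 50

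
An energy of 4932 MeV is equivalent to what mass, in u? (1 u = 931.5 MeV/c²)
m = E/c² = 5.295 u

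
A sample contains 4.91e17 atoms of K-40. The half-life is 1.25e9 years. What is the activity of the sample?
A = λN = 2.723e8 decays/year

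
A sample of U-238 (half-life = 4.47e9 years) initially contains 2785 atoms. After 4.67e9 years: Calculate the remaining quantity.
N = N₀(1/2)^(t/t½) = 1350 atoms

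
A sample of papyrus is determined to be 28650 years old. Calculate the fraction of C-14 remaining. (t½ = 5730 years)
N/N₀ = (1/2)^(t/t½) = 0.03125 = 3.12%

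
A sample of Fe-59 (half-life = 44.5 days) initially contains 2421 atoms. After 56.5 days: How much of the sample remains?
N = N₀(1/2)^(t/t½) = 1004 atoms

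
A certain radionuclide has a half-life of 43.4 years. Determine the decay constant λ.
λ = ln(2)/t½ = 0.01597 year⁻¹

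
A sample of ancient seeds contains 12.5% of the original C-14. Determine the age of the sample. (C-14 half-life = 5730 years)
Age = t½ × log₂(1/ratio) = 17190 years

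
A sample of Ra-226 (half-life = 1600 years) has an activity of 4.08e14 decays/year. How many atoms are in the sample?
N = A/λ = 9.418e17 atoms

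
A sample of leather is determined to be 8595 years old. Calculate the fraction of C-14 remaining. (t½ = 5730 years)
N/N₀ = (1/2)^(t/t½) = 0.3536 = 35.4%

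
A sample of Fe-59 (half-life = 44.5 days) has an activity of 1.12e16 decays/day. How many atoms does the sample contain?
N = A/λ = 7.19e17 atoms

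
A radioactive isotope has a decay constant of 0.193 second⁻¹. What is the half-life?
t½ = ln(2)/λ = 3.591 seconds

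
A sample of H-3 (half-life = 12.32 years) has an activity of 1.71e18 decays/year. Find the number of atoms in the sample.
N = A/λ = 3.039e19 atoms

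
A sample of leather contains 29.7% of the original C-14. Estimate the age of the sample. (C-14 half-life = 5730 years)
Age = t½ × log₂(1/ratio) = 10040 years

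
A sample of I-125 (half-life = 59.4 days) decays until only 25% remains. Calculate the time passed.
t = t½ × log₂(N₀/N) = 118.8 days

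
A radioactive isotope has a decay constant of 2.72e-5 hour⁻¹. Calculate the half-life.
t½ = ln(2)/λ = 25480 hours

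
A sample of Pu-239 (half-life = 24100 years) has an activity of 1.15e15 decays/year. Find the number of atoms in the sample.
N = A/λ = 3.998e19 atoms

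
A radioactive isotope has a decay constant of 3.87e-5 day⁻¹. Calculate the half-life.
t½ = ln(2)/λ = 17910 days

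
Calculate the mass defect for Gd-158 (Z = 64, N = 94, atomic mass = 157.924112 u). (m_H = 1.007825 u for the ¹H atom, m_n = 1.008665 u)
Δm = Z·m_H + N·m_n − M = 1.391 u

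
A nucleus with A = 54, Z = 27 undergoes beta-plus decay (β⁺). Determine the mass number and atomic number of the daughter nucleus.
Daughter: A = 54, Z = 26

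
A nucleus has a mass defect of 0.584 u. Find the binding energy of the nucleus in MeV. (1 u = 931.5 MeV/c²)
B.E. = Δm × 931.5 = 544 MeV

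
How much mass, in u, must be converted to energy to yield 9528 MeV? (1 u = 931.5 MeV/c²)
m = E/c² = 10.23 u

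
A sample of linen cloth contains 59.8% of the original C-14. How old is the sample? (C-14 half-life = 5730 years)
Age = t½ × log₂(1/ratio) = 4250 years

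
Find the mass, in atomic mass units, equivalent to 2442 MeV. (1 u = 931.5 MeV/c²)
m = E/c² = 2.622 u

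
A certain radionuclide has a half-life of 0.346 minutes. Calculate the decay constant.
λ = ln(2)/t½ = 2.003 minute⁻¹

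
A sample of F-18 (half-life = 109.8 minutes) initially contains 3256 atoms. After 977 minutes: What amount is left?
N = N₀(1/2)^(t/t½) = 6.825 atoms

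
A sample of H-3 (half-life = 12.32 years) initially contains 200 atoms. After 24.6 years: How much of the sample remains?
N = N₀(1/2)^(t/t½) = 50.11 atoms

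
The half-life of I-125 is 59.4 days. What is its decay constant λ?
λ = ln(2)/t½ = 0.01167 day⁻¹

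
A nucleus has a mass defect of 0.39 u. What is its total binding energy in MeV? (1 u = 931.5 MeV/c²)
B.E. = Δm × 931.5 = 363.3 MeV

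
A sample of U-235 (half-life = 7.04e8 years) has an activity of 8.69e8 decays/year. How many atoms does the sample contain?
N = A/λ = 8.826e17 atoms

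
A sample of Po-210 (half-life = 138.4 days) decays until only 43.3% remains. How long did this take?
t = t½ × log₂(N₀/N) = 167.1 days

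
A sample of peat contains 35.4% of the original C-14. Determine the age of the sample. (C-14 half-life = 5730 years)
Age = t½ × log₂(1/ratio) = 8585 years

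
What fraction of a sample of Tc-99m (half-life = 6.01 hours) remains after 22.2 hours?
N/N₀ = (1/2)^(t/t½) = 0.07728 = 7.73%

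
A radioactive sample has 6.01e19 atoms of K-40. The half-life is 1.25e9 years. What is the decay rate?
A = λN = 3.333e10 decays/year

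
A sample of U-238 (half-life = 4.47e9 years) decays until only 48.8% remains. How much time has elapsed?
t = t½ × log₂(N₀/N) = 4.627e9 years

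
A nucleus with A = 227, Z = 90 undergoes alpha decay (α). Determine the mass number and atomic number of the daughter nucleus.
Daughter: A = 223, Z = 88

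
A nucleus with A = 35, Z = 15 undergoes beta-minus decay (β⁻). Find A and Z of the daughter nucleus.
Daughter: A = 35, Z = 16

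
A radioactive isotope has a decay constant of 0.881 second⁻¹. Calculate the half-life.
t½ = ln(2)/λ = 0.7868 seconds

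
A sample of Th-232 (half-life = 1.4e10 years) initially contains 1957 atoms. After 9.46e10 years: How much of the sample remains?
N = N₀(1/2)^(t/t½) = 18.09 atoms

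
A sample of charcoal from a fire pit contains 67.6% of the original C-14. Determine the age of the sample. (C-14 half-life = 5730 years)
Age = t½ × log₂(1/ratio) = 3237 years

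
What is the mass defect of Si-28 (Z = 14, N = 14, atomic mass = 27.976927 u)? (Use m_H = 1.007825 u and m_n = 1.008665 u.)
Δm = Z·m_H + N·m_n − M = 0.2539 u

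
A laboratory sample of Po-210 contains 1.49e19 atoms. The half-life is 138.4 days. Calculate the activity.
A = λN = 7.462e16 decays/day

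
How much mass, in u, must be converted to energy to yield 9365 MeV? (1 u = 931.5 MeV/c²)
m = E/c² = 10.05 u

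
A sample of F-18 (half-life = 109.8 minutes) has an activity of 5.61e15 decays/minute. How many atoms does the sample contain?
N = A/λ = 8.887e17 atoms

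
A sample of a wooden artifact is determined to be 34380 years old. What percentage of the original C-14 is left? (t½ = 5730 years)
N/N₀ = (1/2)^(t/t½) = 0.01562 = 1.56%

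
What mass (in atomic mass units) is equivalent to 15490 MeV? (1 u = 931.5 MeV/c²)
m = E/c² = 16.63 u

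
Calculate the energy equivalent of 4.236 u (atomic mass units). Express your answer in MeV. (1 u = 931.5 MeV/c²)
E = mc² = 3946 MeV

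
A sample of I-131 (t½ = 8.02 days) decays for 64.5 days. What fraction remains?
N/N₀ = (1/2)^(t/t½) = 0.003793 = 0.379%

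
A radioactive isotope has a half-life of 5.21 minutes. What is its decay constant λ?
λ = ln(2)/t½ = 0.133 minute⁻¹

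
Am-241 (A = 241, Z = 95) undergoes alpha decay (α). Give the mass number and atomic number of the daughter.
Daughter: A = 237, Z = 93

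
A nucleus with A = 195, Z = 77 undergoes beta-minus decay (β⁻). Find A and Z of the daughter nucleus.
Daughter: A = 195, Z = 78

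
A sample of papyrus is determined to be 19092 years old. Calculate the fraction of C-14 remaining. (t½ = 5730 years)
N/N₀ = (1/2)^(t/t½) = 0.09931 = 9.93%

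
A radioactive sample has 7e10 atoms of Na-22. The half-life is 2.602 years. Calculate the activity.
A = λN = 1.865e10 decays/year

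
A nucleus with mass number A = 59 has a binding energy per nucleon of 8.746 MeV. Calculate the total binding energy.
B.E. = 8.746 × 59 = 516 MeV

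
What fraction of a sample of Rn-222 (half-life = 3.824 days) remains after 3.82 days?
N/N₀ = (1/2)^(t/t½) = 0.5004 = 50%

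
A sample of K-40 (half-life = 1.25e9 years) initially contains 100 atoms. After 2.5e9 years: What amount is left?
N = N₀(1/2)^(t/t½) = 25 atoms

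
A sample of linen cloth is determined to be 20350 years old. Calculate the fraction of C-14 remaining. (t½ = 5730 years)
N/N₀ = (1/2)^(t/t½) = 0.08529 = 8.53%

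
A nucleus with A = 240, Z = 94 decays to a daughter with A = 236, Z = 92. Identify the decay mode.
ΔA = -4, ΔZ = -2 ⇒ alpha decay (α)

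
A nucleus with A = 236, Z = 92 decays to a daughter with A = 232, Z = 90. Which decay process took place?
ΔA = -4, ΔZ = -2 ⇒ alpha decay (α)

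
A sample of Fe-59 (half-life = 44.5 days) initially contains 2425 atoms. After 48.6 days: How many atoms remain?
N = N₀(1/2)^(t/t½) = 1137 atoms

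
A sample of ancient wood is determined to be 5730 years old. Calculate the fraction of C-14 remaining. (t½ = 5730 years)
N/N₀ = (1/2)^(t/t½) = 0.5 = 50%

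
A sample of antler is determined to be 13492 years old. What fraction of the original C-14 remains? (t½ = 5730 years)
N/N₀ = (1/2)^(t/t½) = 0.1955 = 19.6%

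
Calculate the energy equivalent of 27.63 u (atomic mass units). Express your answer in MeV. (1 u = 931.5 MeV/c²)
E = mc² = 25740 MeV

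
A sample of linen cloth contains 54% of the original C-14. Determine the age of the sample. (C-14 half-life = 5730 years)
Age = t½ × log₂(1/ratio) = 5094 years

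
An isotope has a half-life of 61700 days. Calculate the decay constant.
λ = ln(2)/t½ = 1.123e-5 day⁻¹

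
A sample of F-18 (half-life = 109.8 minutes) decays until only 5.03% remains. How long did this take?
t = t½ × log₂(N₀/N) = 473.6 minutes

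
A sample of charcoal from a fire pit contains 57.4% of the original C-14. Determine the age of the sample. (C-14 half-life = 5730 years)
Age = t½ × log₂(1/ratio) = 4589 years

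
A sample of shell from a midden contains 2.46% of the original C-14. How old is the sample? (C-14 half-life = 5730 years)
Age = t½ × log₂(1/ratio) = 30630 years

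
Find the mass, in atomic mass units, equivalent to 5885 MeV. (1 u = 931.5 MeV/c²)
m = E/c² = 6.318 u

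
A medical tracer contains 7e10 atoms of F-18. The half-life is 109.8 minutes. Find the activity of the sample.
A = λN = 4.419e8 decays/minute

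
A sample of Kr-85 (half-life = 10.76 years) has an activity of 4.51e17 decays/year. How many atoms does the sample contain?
N = A/λ = 7.001e18 atoms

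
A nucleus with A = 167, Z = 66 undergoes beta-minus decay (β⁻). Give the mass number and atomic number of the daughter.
Daughter: A = 167, Z = 67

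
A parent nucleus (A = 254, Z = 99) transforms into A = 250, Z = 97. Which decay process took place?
ΔA = -4, ΔZ = -2 ⇒ alpha decay (α)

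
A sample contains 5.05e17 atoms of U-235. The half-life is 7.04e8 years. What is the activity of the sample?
A = λN = 4.972e8 decays/year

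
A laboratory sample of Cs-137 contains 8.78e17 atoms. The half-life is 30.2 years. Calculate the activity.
A = λN = 2.015e16 decays/year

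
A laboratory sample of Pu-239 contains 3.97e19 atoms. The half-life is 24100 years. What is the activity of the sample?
A = λN = 1.142e15 decays/year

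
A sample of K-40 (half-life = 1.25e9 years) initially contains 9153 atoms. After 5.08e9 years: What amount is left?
N = N₀(1/2)^(t/t½) = 547.2 atoms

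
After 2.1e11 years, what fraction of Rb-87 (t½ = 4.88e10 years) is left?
N/N₀ = (1/2)^(t/t½) = 0.05065 = 5.07%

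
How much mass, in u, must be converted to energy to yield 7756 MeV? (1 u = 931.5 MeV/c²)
m = E/c² = 8.326 u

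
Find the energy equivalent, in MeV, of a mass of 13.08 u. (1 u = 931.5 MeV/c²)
E = mc² = 12180 MeV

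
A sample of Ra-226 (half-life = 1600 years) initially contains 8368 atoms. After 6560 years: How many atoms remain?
N = N₀(1/2)^(t/t½) = 488 atoms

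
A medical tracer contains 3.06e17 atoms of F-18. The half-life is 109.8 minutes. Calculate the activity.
A = λN = 1.932e15 decays/minute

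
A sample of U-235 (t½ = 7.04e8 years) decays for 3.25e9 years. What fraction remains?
N/N₀ = (1/2)^(t/t½) = 0.04077 = 4.08%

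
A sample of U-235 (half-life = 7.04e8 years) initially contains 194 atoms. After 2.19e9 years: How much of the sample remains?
N = N₀(1/2)^(t/t½) = 22.46 atoms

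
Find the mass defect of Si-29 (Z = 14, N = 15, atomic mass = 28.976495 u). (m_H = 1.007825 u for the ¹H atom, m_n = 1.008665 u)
Δm = Z·m_H + N·m_n − M = 0.263 u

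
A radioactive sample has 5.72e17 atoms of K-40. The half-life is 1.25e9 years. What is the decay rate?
A = λN = 3.172e8 decays/year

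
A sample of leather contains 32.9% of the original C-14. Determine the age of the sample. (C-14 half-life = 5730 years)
Age = t½ × log₂(1/ratio) = 9190 years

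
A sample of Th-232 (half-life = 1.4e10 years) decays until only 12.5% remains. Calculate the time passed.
t = t½ × log₂(N₀/N) = 4.2e10 years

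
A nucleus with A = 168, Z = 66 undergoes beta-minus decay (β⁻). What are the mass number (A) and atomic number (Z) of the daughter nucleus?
Daughter: A = 168, Z = 67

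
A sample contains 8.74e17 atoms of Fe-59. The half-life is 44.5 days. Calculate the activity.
A = λN = 1.361e16 decays/day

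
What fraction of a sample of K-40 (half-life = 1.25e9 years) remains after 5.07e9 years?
N/N₀ = (1/2)^(t/t½) = 0.06012 = 6.01%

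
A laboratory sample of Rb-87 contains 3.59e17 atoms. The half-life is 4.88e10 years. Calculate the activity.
A = λN = 5.099e6 decays/year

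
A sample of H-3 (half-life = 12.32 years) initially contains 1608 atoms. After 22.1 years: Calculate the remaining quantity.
N = N₀(1/2)^(t/t½) = 463.8 atoms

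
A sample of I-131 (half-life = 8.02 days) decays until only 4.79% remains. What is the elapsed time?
t = t½ × log₂(N₀/N) = 35.16 days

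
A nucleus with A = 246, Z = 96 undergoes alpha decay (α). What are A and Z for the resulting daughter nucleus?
Daughter: A = 242, Z = 94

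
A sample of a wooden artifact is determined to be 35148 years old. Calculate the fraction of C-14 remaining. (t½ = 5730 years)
N/N₀ = (1/2)^(t/t½) = 0.01424 = 1.42%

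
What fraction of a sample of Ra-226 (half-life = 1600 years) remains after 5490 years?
N/N₀ = (1/2)^(t/t½) = 0.0927 = 9.27%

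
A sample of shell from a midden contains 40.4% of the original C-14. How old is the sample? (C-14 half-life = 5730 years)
Age = t½ × log₂(1/ratio) = 7492 years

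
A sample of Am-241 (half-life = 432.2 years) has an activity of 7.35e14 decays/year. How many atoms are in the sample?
N = A/λ = 4.583e17 atoms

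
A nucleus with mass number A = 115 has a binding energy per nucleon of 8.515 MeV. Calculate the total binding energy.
B.E. = 8.515 × 115 = 979.2 MeV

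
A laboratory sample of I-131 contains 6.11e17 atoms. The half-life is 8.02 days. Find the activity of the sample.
A = λN = 5.281e16 decays/day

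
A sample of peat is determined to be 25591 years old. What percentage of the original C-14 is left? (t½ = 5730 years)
N/N₀ = (1/2)^(t/t½) = 0.04524 = 4.52%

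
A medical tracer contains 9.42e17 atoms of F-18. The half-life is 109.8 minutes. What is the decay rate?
A = λN = 5.947e15 decays/minute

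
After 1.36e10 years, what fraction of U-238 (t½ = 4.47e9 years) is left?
N/N₀ = (1/2)^(t/t½) = 0.1214 = 12.1%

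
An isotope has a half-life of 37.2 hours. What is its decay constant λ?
λ = ln(2)/t½ = 0.01863 hour⁻¹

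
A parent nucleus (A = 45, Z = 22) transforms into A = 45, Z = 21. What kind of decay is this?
ΔA = 0, ΔZ = -1 ⇒ beta-plus decay (β⁺) or electron capture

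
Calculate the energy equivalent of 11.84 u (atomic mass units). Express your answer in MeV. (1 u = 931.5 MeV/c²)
E = mc² = 11030 MeV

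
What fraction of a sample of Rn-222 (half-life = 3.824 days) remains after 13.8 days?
N/N₀ = (1/2)^(t/t½) = 0.08197 = 8.2%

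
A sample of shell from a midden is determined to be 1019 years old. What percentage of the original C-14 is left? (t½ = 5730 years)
N/N₀ = (1/2)^(t/t½) = 0.884 = 88.4%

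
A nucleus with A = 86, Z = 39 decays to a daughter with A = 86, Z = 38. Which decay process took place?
ΔA = 0, ΔZ = -1 ⇒ beta-plus decay (β⁺) or electron capture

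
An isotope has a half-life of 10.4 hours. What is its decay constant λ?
λ = ln(2)/t½ = 0.06665 hour⁻¹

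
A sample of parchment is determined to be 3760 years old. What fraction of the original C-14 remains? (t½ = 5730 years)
N/N₀ = (1/2)^(t/t½) = 0.6345 = 63.5%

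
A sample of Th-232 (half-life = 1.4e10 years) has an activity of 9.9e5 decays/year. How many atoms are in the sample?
N = A/λ = 2e16 atoms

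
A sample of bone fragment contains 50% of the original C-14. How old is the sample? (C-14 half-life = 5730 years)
Age = t½ × log₂(1/ratio) = 5730 years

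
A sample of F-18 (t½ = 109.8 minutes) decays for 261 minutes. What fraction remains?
N/N₀ = (1/2)^(t/t½) = 0.1925 = 19.3%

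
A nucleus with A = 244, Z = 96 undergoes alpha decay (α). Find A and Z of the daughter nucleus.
Daughter: A = 240, Z = 94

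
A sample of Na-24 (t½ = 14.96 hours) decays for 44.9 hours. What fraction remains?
N/N₀ = (1/2)^(t/t½) = 0.1249 = 12.5%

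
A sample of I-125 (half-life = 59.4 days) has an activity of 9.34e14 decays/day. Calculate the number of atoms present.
N = A/λ = 8.004e16 atoms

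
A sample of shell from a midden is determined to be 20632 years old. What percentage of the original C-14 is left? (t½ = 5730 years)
N/N₀ = (1/2)^(t/t½) = 0.08243 = 8.24%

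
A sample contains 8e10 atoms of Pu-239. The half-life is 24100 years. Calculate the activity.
A = λN = 2.301e6 decays/year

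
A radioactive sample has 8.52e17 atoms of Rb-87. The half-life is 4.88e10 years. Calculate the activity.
A = λN = 1.21e7 decays/year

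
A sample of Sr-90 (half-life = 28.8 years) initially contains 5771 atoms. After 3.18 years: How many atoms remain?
N = N₀(1/2)^(t/t½) = 5346 atoms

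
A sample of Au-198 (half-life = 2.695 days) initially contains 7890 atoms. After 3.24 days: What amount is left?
N = N₀(1/2)^(t/t½) = 3429 atoms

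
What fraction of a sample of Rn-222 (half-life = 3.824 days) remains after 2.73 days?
N/N₀ = (1/2)^(t/t½) = 0.6097 = 61%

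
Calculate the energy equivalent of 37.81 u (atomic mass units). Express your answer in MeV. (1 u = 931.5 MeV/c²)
E = mc² = 35220 MeV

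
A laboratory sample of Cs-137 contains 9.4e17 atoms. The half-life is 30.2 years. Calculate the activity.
A = λN = 2.157e16 decays/year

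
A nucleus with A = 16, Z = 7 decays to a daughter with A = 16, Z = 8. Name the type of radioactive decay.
ΔA = 0, ΔZ = +1 ⇒ beta-minus decay (β⁻)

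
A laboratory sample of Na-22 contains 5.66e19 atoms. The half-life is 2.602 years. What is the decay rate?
A = λN = 1.508e19 decays/year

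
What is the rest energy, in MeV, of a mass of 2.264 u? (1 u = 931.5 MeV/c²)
E = mc² = 2109 MeV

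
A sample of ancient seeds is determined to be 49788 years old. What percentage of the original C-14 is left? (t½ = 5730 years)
N/N₀ = (1/2)^(t/t½) = 0.002423 = 0.242%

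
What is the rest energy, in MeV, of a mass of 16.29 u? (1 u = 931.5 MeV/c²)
E = mc² = 15170 MeV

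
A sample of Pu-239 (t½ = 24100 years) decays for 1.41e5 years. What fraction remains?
N/N₀ = (1/2)^(t/t½) = 0.01733 = 1.73%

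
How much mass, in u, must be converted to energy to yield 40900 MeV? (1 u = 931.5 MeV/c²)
m = E/c² = 43.91 u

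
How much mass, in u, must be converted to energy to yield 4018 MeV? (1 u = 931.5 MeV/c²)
m = E/c² = 4.313 u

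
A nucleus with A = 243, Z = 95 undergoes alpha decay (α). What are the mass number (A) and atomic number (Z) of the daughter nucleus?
Daughter: A = 239, Z = 93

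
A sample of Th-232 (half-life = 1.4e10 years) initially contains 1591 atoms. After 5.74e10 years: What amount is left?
N = N₀(1/2)^(t/t½) = 92.78 atoms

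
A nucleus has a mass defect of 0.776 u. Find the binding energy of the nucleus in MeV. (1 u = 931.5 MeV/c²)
B.E. = Δm × 931.5 = 722.8 MeV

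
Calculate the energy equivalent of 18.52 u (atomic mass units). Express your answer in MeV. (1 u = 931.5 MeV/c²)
E = mc² = 17250 MeV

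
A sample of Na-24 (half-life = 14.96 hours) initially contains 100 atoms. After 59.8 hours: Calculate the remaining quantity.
N = N₀(1/2)^(t/t½) = 6.262 atoms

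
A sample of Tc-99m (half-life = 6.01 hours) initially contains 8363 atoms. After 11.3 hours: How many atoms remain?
N = N₀(1/2)^(t/t½) = 2272 atoms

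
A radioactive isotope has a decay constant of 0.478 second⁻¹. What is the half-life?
t½ = ln(2)/λ = 1.45 seconds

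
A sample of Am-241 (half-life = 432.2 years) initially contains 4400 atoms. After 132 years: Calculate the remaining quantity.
N = N₀(1/2)^(t/t½) = 3561 atoms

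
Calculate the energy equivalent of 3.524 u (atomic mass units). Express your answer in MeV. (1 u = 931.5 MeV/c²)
E = mc² = 3283 MeV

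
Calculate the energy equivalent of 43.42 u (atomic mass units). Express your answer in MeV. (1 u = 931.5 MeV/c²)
E = mc² = 40450 MeV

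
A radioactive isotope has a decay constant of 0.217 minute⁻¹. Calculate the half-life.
t½ = ln(2)/λ = 3.194 minutes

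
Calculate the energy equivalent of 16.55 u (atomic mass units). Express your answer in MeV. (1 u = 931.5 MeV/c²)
E = mc² = 15420 MeV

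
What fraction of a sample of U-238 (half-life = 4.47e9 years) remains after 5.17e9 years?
N/N₀ = (1/2)^(t/t½) = 0.4486 = 44.9%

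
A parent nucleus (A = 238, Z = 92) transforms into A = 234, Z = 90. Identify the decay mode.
ΔA = -4, ΔZ = -2 ⇒ alpha decay (α)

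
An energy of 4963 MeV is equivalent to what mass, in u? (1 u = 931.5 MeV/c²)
m = E/c² = 5.328 u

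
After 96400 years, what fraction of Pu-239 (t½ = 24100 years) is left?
N/N₀ = (1/2)^(t/t½) = 0.0625 = 6.25%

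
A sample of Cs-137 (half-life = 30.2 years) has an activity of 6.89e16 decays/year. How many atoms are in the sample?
N = A/λ = 3.002e18 atoms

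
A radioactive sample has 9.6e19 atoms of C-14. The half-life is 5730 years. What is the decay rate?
A = λN = 1.161e16 decays/year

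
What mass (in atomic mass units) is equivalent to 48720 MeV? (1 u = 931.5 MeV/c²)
m = E/c² = 52.3 u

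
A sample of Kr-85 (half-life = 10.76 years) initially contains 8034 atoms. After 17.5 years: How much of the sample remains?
N = N₀(1/2)^(t/t½) = 2602 atoms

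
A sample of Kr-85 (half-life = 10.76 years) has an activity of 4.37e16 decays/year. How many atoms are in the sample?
N = A/λ = 6.784e17 atoms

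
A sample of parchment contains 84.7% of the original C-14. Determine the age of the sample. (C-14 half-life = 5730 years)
Age = t½ × log₂(1/ratio) = 1373 years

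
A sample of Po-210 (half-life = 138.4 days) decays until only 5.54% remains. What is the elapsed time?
t = t½ × log₂(N₀/N) = 577.7 days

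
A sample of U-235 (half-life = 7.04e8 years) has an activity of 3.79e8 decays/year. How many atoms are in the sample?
N = A/λ = 3.849e17 atoms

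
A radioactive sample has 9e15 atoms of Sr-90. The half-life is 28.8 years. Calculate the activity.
A = λN = 2.166e14 decays/year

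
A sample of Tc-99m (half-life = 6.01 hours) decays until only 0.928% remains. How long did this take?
t = t½ × log₂(N₀/N) = 40.58 hours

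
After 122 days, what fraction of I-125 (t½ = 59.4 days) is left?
N/N₀ = (1/2)^(t/t½) = 0.2408 = 24.1%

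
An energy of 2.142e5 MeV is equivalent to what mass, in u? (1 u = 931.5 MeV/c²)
m = E/c² = 230 u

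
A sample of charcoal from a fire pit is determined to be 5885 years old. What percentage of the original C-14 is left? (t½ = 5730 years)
N/N₀ = (1/2)^(t/t½) = 0.4907 = 49.1%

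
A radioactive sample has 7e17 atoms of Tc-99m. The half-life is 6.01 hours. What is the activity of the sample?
A = λN = 8.073e16 decays/hour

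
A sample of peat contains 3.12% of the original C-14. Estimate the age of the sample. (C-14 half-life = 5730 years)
Age = t½ × log₂(1/ratio) = 28660 years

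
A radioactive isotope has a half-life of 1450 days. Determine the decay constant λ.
λ = ln(2)/t½ = 4.78e-4 day⁻¹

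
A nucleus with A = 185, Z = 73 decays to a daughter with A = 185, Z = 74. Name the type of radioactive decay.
ΔA = 0, ΔZ = +1 ⇒ beta-minus decay (β⁻)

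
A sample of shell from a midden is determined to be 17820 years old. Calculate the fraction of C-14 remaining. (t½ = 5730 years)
N/N₀ = (1/2)^(t/t½) = 0.1158 = 11.6%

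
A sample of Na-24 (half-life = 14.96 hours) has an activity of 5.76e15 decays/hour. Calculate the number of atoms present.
N = A/λ = 1.243e17 atoms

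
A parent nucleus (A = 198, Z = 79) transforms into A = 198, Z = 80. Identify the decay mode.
ΔA = 0, ΔZ = +1 ⇒ beta-minus decay (β⁻)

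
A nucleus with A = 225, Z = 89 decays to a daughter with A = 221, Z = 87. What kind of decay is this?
ΔA = -4, ΔZ = -2 ⇒ alpha decay (α)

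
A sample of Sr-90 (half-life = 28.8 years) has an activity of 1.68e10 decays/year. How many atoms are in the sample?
N = A/λ = 6.98e11 atoms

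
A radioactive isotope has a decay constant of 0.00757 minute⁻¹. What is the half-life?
t½ = ln(2)/λ = 91.57 minutes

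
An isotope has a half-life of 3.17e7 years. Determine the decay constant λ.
λ = ln(2)/t½ = 2.187e-8 year⁻¹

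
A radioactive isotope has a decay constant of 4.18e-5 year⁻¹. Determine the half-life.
t½ = ln(2)/λ = 16580 years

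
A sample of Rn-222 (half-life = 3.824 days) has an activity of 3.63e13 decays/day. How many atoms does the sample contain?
N = A/λ = 2.003e14 atoms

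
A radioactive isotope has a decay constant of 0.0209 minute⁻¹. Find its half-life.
t½ = ln(2)/λ = 33.16 minutes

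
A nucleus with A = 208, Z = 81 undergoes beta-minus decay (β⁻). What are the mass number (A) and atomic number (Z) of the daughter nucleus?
Daughter: A = 208, Z = 82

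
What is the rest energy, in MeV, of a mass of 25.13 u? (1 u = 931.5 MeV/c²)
E = mc² = 23410 MeV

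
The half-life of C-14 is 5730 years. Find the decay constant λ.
λ = ln(2)/t½ = 1.21e-4 year⁻¹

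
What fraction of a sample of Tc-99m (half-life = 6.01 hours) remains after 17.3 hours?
N/N₀ = (1/2)^(t/t½) = 0.136 = 13.6%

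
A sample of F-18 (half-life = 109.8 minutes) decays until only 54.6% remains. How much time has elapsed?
t = t½ × log₂(N₀/N) = 95.86 minutes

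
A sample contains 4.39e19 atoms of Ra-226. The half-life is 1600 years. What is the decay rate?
A = λN = 1.902e16 decays/year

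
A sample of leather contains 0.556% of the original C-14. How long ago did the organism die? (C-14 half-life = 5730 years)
Age = t½ × log₂(1/ratio) = 42920 years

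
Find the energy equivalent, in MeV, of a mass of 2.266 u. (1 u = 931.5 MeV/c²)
E = mc² = 2111 MeV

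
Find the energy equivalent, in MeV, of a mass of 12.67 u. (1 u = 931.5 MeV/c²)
E = mc² = 11800 MeV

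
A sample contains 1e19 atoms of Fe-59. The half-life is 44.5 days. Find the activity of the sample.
A = λN = 1.558e17 decays/day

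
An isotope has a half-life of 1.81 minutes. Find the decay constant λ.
λ = ln(2)/t½ = 0.383 minute⁻¹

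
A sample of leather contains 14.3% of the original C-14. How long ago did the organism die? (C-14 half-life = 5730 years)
Age = t½ × log₂(1/ratio) = 16080 years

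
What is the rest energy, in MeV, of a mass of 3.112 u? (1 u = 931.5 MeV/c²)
E = mc² = 2899 MeV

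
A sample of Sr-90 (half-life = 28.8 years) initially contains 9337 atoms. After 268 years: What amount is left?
N = N₀(1/2)^(t/t½) = 14.76 atoms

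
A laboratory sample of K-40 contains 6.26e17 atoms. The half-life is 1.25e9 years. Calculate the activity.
A = λN = 3.471e8 decays/year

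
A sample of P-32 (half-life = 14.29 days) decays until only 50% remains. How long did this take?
t = t½ × log₂(N₀/N) = 14.29 days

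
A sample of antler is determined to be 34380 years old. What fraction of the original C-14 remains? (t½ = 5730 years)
N/N₀ = (1/2)^(t/t½) = 0.01562 = 1.56%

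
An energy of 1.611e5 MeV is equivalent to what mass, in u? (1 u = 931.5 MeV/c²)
m = E/c² = 172.9 u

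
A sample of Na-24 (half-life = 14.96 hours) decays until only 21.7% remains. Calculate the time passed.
t = t½ × log₂(N₀/N) = 32.98 hours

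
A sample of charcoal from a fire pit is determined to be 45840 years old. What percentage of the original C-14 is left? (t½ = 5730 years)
N/N₀ = (1/2)^(t/t½) = 0.003906 = 0.391%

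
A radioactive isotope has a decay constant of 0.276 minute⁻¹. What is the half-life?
t½ = ln(2)/λ = 2.511 minutes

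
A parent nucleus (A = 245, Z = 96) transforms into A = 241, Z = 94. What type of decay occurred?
ΔA = -4, ΔZ = -2 ⇒ alpha decay (α)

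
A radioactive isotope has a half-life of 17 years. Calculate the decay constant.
λ = ln(2)/t½ = 0.04077 year⁻¹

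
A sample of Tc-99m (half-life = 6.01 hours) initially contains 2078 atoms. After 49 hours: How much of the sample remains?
N = N₀(1/2)^(t/t½) = 7.3 atoms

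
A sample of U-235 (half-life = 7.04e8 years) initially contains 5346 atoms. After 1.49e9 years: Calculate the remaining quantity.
N = N₀(1/2)^(t/t½) = 1233 atoms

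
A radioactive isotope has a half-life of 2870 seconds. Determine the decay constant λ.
λ = ln(2)/t½ = 2.415e-4 second⁻¹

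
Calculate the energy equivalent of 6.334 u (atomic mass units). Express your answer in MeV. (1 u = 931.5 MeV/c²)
E = mc² = 5900 MeV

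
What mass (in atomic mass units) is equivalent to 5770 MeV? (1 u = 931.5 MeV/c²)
m = E/c² = 6.194 u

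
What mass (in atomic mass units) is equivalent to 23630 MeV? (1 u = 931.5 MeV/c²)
m = E/c² = 25.37 u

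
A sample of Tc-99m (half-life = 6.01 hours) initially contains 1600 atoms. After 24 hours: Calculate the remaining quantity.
N = N₀(1/2)^(t/t½) = 100.5 atoms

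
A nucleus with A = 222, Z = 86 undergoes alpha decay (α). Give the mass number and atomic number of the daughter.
Daughter: A = 218, Z = 84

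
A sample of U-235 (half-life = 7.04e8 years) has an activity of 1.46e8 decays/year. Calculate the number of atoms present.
N = A/λ = 1.483e17 atoms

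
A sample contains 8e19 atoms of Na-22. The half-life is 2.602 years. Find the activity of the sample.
A = λN = 2.131e19 decays/year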